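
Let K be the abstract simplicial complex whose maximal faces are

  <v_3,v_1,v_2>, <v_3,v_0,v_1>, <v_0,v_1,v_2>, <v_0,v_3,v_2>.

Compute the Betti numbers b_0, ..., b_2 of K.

Fix the vertex order v_0 < v_1 < v_2 < v_3 and write every simplex with vertices in increasing order. Then dim K = 2 and the simplices of K are:

  0-simplices (4): [v_0], [v_1], [v_2], [v_3]
  1-simplices (6): [v_0,v_1], [v_0,v_2], [v_0,v_3], [v_1,v_2], [v_1,v_3], [v_2,v_3]
  2-simplices (4): [v_0,v_1,v_2], [v_0,v_1,v_3], [v_0,v_2,v_3], [v_1,v_2,v_3]

Hence C_0 ≅ Z^4, C_1 ≅ Z^6, C_2 ≅ Z^4.

∂_1: C_1 → C_0 sends each edge [p,q] (with p < q) to q − p.
The resulting 4×6 matrix has rank 3, and its Smith normal form has invariant factors (1,1,1).

∂_2: C_2 → C_1 acts by ∂[p,q,r] = [q,r] − [p,r] + [p,q]. For instance
  ∂[v_0,v_2,v_3] = [v_2,v_3] − [v_0,v_3] + [v_0,v_2],
  ∂[v_0,v_1,v_2] = [v_1,v_2] − [v_0,v_2] + [v_0,v_1].
This gives a 6×4 integer matrix of rank 3; reducing to Smith normal form yields diagonal entries (1,1,1).

Reading off H_k = ker ∂_k / im ∂_{k+1}:

  H_0: rank C_0 − rank ∂_1 = 4 − 3 = 1, and the invariant factors of ∂_1 are all 1, so H_0 = Z.
  H_1: rank ker ∂_1 − rank ∂_2 = (6 − 3) − 3 = 0, and the invariant factors of ∂_2 are all 1, so H_1 = 0.
  H_2: rank ker ∂_2 − rank ∂_3 = (4 − 3) − 0 = 1, and there is no ∂_3, so H_2 = Z.

As a check, the Euler characteristic is 4 − 6 + 4 = 2, which agrees with 1 − 0 + 1 = 2.

Hence the Betti numbers are b_0 = 1, b_1 = 0, b_2 = 1.

b_0 = 1, b_1 = 0, b_2 = 1.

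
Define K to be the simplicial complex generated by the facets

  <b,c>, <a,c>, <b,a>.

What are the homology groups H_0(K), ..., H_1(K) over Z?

Take the total order a < b < c on the vertex set. Then K (dimension 1) consists of the simplices:

  0-simplices (3): a, b, c
  1-simplices (3): ab, ac, bc

so the chain groups are C_0 ≅ Z^3, C_1 ≅ Z^3.

Boundary ∂_1: C_1 → C_0 is given by ∂[p,q] = [q] − [p].
The resulting 3×3 matrix has rank 2, and its Smith normal form has invariant factors (1,1).

Now H_k = ker ∂_k / im ∂_{k+1}, so:

  H_0: rank C_0 − rank ∂_1 = 3 − 2 = 1, and the invariant factors of ∂_1 are all 1, so H_0 ≅ Z.
  H_1: rank ker ∂_1 − rank ∂_2 = (3 − 2) − 0 = 1, and there is no ∂_2, so H_1 ≅ Z.

H_0 = Z,  H_1 = Z.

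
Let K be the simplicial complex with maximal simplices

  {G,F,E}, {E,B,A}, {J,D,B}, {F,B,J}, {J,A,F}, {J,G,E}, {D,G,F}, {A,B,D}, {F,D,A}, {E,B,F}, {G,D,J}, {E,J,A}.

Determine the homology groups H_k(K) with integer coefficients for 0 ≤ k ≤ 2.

We work with the vertex ordering A < B < D < E < F < G < J. The simplices of K, each written with vertices in increasing order, are:

  0-simplices (7): A, B, D, E, F, G, J
  1-simplices (18): AB, AD, AE, AF, AJ, BD, BE, BF, BJ, DF, DG, DJ, EF, EG, EJ, FG, FJ, GJ
  2-simplices (12): ABD, ABE, ADF, AEJ, AFJ, BDJ, BEF, BFJ, DFG, DGJ, EFG, EGJ

giving chain groups C_0 ≅ Z^7, C_1 ≅ Z^18, C_2 ≅ Z^12.

Boundary ∂_1: C_1 → C_0 is given by ∂[p,q] = [q] − [p]. For instance
  ∂EG = G − E.
As a 7×18 matrix over Z this has rank 6, with invariant factors (1,1,1,1,1,1).

∂_2: C_2 → C_1 sends each 2-simplex [p,q,r] to [q,r] − [p,r] + [p,q]. For instance
  ∂DGJ = GJ − DJ + DG,
  ∂BFJ = FJ − BJ + BF.
The 18×12 boundary matrix has rank 12 and Smith normal form diag(1,1,1,1,1,1,1,1,1,1,1,2).

From H_k ≅ ker(∂_k) / im(∂_{k+1}) we obtain:

  H_0: rank C_0 − rank ∂_1 = 7 − 6 = 1, and the invariant factors of ∂_1 are all 1, so H_0 = Z.
  H_1: rank ker ∂_1 − rank ∂_2 = (18 − 6) − 12 = 0, and ∂_2 has invariant factor 2 > 1, so H_1 = Z/2.
  H_2: rank ker ∂_2 − rank ∂_3 = (12 − 12) − 0 = 0, and there is no ∂_3, so H_2 = 0.

As a check, the Euler characteristic is 7 − 18 + 12 = 1, which agrees with 1 − 0 + 0 = 1.
(K is a triangulation of the real projective plane RP^2.)

H_0 = Z,  H_1 = Z/2,  H_2 = 0.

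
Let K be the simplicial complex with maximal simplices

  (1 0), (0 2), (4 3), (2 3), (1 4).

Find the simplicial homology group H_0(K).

H_0 = Z.

Take the total order 0 < 1 < 2 < 3 < 4 on the vertex set. Then K (dimension 1) consists of the simplices:

  0-simplices (5): [0], [1], [2], [3], [4]
  1-simplices (5): [0,1], [0,2], [1,4], [2,3], [3,4]

so the chain groups are C_0 ≅ Z^5, C_1 ≅ Z^5.

∂_1: C_1 → C_0 is given by ∂[p,q] = [q] − [p]. For instance
  ∂[2,3] = [3] − [2].
This gives a 5×5 integer matrix of rank 4; reducing to Smith normal form yields diagonal entries (1,1,1,1).

Reading off H_k = ker ∂_k / im ∂_{k+1}:

  H_0: rank C_0 − rank ∂_1 = 5 − 4 = 1, and the invariant factors of ∂_1 are all 1, so H_0 ≅ Z.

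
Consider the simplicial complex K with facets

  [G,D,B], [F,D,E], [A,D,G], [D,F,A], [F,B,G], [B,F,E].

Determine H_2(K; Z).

H_2 = 0.

We work with the vertex ordering A < B < D < E < F < G. The simplices of K, each written with vertices in increasing order, are:

  0-simplices (6): A, B, D, E, F, G
  1-simplices (12): AD, AF, AG, BD, BE, BF, BG, DE, DF, DG, EF, FG
  2-simplices (6): ADF, ADG, BDG, BEF, BFG, DEF

Hence C_0 ≅ Z^6, C_1 ≅ Z^12, C_2 ≅ Z^6.

Boundary ∂_1: C_1 → C_0 maps an edge to its endpoints' difference, ∂[p,q] = q − p.
The 6×12 boundary matrix has rank 5 and Smith normal form diag(1,1,1,1,1).

Boundary ∂_2: C_2 → C_1 maps a triangle to the signed sum of its edges. For instance
  ∂BFG = FG − BG + BF,
  ∂DEF = EF − DF + DE.
The 12×6 boundary matrix has rank 6 and Smith normal form diag(1,1,1,1,1,1).

Reading off H_k = ker ∂_k / im ∂_{k+1}:

  H_2: rank ker ∂_2 − rank ∂_3 = (6 − 6) − 0 = 0, and there is no ∂_3, so H_2 ≅ 0.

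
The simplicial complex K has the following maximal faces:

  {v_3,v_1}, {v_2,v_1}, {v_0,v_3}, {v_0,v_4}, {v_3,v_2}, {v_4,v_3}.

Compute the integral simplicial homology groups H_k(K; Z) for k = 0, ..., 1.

H_0 = Z,  H_1 = Z^2.

Fix the vertex order v_0 < v_1 < v_2 < v_3 < v_4 and write every simplex with vertices in increasing order. Then dim K = 1 and the simplices of K are:

  0-simplices (5): [v_0], [v_1], [v_2], [v_3], [v_4]
  1-simplices (6): [v_0,v_3], [v_0,v_4], [v_1,v_2], [v_1,v_3], [v_2,v_3], [v_3,v_4]

giving chain groups C_0 ≅ Z^5, C_1 ≅ Z^6.

The boundary map ∂_1: C_1 → C_0 sends each edge [p,q] (with p < q) to q − p. For instance
  ∂[v_0,v_4] = [v_4] − [v_0].
As a 5×6 matrix over Z this has rank 4, with invariant factors (1,1,1,1).

Now H_k = ker ∂_k / im ∂_{k+1}, so:

  H_0: rank C_0 − rank ∂_1 = 5 − 4 = 1, and the invariant factors of ∂_1 are all 1, so H_0 ≅ Z.
  H_1: rank ker ∂_1 − rank ∂_2 = (6 − 4) − 0 = 2, and there is no ∂_2, so H_1 ≅ Z^2.

As a check, the Euler characteristic is 5 − 6 = -1, which agrees with 1 − 2 = -1.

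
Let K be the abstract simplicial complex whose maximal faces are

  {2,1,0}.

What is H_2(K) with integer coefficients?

H_2 = 0.

Fix the vertex order 0 < 1 < 2 and write every simplex with vertices in increasing order. Then dim K = 2 and the simplices of K are:

  0-simplices (3): [0], [1], [2]
  1-simplices (3): [0,1], [0,2], [1,2]
  2-simplices (1): [0,1,2]

giving chain groups C_0 ≅ Z^3, C_1 ≅ Z^3, C_2 ≅ Z^1.

∂_1: C_1 → C_0 sends each edge [p,q] (with p < q) to q − p.
As a 3×3 matrix over Z this has rank 2, with invariant factors (1,1).

∂_2: C_2 → C_1 maps a triangle to the signed sum of its edges. For instance
  ∂[0,1,2] = [1,2] − [0,2] + [0,1].
This gives a 3×1 integer matrix of rank 1; reducing to Smith normal form yields diagonal entries (1).

Computing H_k = (kernel of ∂_k) / (image of ∂_{k+1}):

  H_2: rank ker ∂_2 − rank ∂_3 = (1 − 1) − 0 = 0, and there is no ∂_3, so H_2 ≅ 0.

(K is a triangulation of the 2-simplex.)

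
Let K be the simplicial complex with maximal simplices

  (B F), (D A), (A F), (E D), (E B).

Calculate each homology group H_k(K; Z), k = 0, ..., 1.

H_0 ≅ Z,  H_1 ≅ Z.

K has 5 vertices, 5 edges.
rank ∂_0 = 0, rank ∂_1 = 4 ⇒ b_0 = 5 − 0 − 4 = 1; all invariant factors of ∂_1 are 1 so no torsion. So H_0 = Z.
rank ∂_1 = 4, rank ∂_2 = 0 ⇒ b_1 = 5 − 4 − 0 = 1. So H_1 = Z.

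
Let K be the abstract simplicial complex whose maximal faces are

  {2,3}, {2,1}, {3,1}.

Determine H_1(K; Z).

Order the vertices as 1 < 2 < 3. Listing each simplex with vertices in this order, K has dimension 1 with simplices:

  0-simplices (3): [1], [2], [3]
  1-simplices (3): [1,2], [1,3], [2,3]

so the chain groups are C_0 ≅ Z^3, C_1 ≅ Z^3.

∂_1: C_1 → C_0 is given by ∂[p,q] = [q] − [p]. For instance
  ∂[1,3] = [3] − [1].
The 3×3 boundary matrix has rank 2 and Smith normal form diag(1,1).

Now H_k = ker ∂_k / im ∂_{k+1}, so:

  H_1: rank ker ∂_1 − rank ∂_2 = (3 − 2) − 0 = 1, and there is no ∂_2, so H_1 = Z.

(K is a triangulation of the circle S^1.)

H_1 ≅ Z.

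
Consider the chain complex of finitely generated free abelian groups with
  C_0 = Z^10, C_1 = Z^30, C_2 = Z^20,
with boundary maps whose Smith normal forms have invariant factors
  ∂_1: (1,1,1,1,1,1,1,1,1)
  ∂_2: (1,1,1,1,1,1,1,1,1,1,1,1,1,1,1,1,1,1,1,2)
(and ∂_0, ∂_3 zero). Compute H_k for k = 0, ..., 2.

H_0: b_0 = 10 − 0 − 9 = 1; torsion from ∂_1 factors > 1: none. So H_0 ≅ Z.
H_1: b_1 = 30 − 9 − 20 = 1; torsion from ∂_2 factors > 1: [2]. So H_1 ≅ Z ⊕ Z/2Z.
H_2: b_2 = 20 − 20 − 0 = 0; torsion from ∂_3 factors > 1: none. So H_2 ≅ 0.

H_0 ≅ Z,  H_1 ≅ Z ⊕ Z/2Z,  H_2 = 0.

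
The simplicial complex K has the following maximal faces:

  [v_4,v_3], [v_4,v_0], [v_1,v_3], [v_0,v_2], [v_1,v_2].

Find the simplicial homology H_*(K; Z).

H_0 = Z,  H_1 = Z.

Fix the vertex order v_0 < v_1 < v_2 < v_3 < v_4 and write every simplex with vertices in increasing order. Then dim K = 1 and the simplices of K are:

  0-simplices (5): [v_0], [v_1], [v_2], [v_3], [v_4]
  1-simplices (5): [v_0,v_2], [v_0,v_4], [v_1,v_2], [v_1,v_3], [v_3,v_4]

Hence C_0 ≅ Z^5, C_1 ≅ Z^5.

Boundary ∂_1: C_1 → C_0 is given by ∂[p,q] = [q] − [p].
This gives a 5×5 integer matrix of rank 4; reducing to Smith normal form yields diagonal entries (1,1,1,1).

Computing H_k = (kernel of ∂_k) / (image of ∂_{k+1}):

  H_0: rank C_0 − rank ∂_1 = 5 − 4 = 1, and the invariant factors of ∂_1 are all 1, so H_0 = Z.
  H_1: rank ker ∂_1 − rank ∂_2 = (5 − 4) − 0 = 1, and there is no ∂_2, so H_1 = Z.

As a check, the Euler characteristic is 5 − 5 = 0, which agrees with 1 − 1 = 0.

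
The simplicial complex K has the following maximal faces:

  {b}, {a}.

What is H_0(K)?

K has 2 vertices.
rank ∂_0 = 0, rank ∂_1 = 0 ⇒ b_0 = 2 − 0 − 0 = 2. So H_0 ≅ Z^2.

H_0 ≅ Z^2.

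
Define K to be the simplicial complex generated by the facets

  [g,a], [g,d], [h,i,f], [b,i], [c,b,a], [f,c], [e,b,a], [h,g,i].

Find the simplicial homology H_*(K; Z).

Fix the vertex order a < b < c < d < e < f < g < h < i and write every simplex with vertices in increasing order. Then dim K = 2 and the simplices of K are:

  0-simplices (9): a, b, c, d, e, f, g, h, i
  1-simplices (14): ab, ac, ae, ag, bc, be, bi, cf, dg, fh, fi, gh, gi, hi
  2-simplices (4): abc, abe, fhi, ghi

Hence C_0 ≅ Z^9, C_1 ≅ Z^14, C_2 ≅ Z^4.

The boundary map ∂_1: C_1 → C_0 sends each edge [p,q] (with p < q) to q − p. For instance
  ∂ac = c − a.
The resulting 9×14 matrix has rank 8, and its Smith normal form has invariant factors (1,1,1,1,1,1,1,1).

∂_2: C_2 → C_1 maps a triangle to the signed sum of its edges. For instance
  ∂ghi = hi − gi + gh,
  ∂abc = bc − ac + ab.
The resulting 14×4 matrix has rank 4, and its Smith normal form has invariant factors (1,1,1,1).

Computing H_k = (kernel of ∂_k) / (image of ∂_{k+1}):

  H_0: rank C_0 − rank ∂_1 = 9 − 8 = 1, and the invariant factors of ∂_1 are all 1, so H_0 = Z.
  H_1: rank ker ∂_1 − rank ∂_2 = (14 − 8) − 4 = 2, and the invariant factors of ∂_2 are all 1, so H_1 = Z^2.
  H_2: rank ker ∂_2 − rank ∂_3 = (4 − 4) − 0 = 0, and there is no ∂_3, so H_2 = 0.

H_0 = Z,  H_1 = Z^2,  H_2 = 0.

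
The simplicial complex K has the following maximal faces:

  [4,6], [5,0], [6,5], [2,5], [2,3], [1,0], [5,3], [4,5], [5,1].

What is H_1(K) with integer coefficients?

Take the total order 0 < 1 < 2 < 3 < 4 < 5 < 6 on the vertex set. Then K (dimension 1) consists of the simplices:

  0-simplices (7): [0], [1], [2], [3], [4], [5], [6]
  1-simplices (9): [0,1], [0,5], [1,5], [2,3], [2,5], [3,5], [4,5], [4,6], [5,6]

Hence C_0 ≅ Z^7, C_1 ≅ Z^9.

The boundary map ∂_1: C_1 → C_0 is given by ∂[p,q] = [q] − [p].
This gives a 7×9 integer matrix of rank 6; reducing to Smith normal form yields diagonal entries (1,1,1,1,1,1).

From H_k ≅ ker(∂_k) / im(∂_{k+1}) we obtain:

  H_1: rank ker ∂_1 − rank ∂_2 = (9 − 6) − 0 = 3, and there is no ∂_2, so H_1 ≅ Z^3.

(K is a triangulation of a wedge of 3 circles.)

H_1 = Z^3.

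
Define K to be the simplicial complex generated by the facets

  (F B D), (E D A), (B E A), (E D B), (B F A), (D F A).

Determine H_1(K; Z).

H_1 ≅ 0.

Fix the vertex order A < B < D < E < F and write every simplex with vertices in increasing order. Then dim K = 2 and the simplices of K are:

  0-simplices (5): A, B, D, E, F
  1-simplices (9): AB, AD, AE, AF, BD, BE, BF, DE, DF
  2-simplices (6): ABE, ABF, ADE, ADF, BDE, BDF

giving chain groups C_0 ≅ Z^5, C_1 ≅ Z^9, C_2 ≅ Z^6.

Boundary ∂_1: C_1 → C_0 is given by ∂[p,q] = [q] − [p]. For instance
  ∂BF = F − B.
As a 5×9 matrix over Z this has rank 4, with invariant factors (1,1,1,1).

Boundary ∂_2: C_2 → C_1 sends each 2-simplex [p,q,r] to [q,r] − [p,r] + [p,q]. For instance
  ∂ABF = BF − AF + AB,
  ∂ADF = DF − AF + AD.
This gives a 9×6 integer matrix of rank 5; reducing to Smith normal form yields diagonal entries (1,1,1,1,1).

Now H_k = ker ∂_k / im ∂_{k+1}, so:

  H_1: rank ker ∂_1 − rank ∂_2 = (9 − 4) − 5 = 0, and the invariant factors of ∂_2 are all 1, so H_1 ≅ 0.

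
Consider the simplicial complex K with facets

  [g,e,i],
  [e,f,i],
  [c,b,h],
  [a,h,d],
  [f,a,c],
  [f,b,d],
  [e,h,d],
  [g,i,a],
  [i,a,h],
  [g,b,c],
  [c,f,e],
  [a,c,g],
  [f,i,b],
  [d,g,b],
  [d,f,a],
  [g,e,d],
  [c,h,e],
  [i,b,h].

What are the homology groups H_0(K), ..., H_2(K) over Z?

H_0 ≅ Z,  H_1 ≅ Z^2,  H_2 ≅ Z.

Order the vertices as a < b < c < d < e < f < g < h < i. Listing each simplex with vertices in this order, K has dimension 2 with simplices:

  0-simplices (9): a, b, c, d, e, f, g, h, i
  1-simplices (27): ac, ad, af, ag, ah, ai, bc, bd, bf, bg, bh, bi, ce, cf, cg, ch, de, df, dg, dh, ef, eg, eh, ei, fi, gi, hi
  2-simplices (18): acf, acg, adf, adh, agi, ahi, bcg, bch, bdf, bdg, bfi, bhi, cef, ceh, deg, deh, efi, egi

Hence C_0 ≅ Z^9, C_1 ≅ Z^27, C_2 ≅ Z^18.

∂_1: C_1 → C_0 sends each edge [p,q] (with p < q) to q − p. For instance
  ∂dg = g − d.
The 9×27 boundary matrix has rank 8 and Smith normal form diag(1,1,1,1,1,1,1,1).

∂_2: C_2 → C_1 sends each 2-simplex [p,q,r] to [q,r] − [p,r] + [p,q]. For instance
  ∂acg = cg − ag + ac,
  ∂acf = cf − af + ac.
As a 27×18 matrix over Z this has rank 17, with invariant factors (1,1,1,1,1,1,1,1,1,1,1,1,1,1,1,1,1).

Reading off H_k = ker ∂_k / im ∂_{k+1}:

  H_0: rank C_0 − rank ∂_1 = 9 − 8 = 1, and the invariant factors of ∂_1 are all 1, so H_0 ≅ Z.
  H_1: rank ker ∂_1 − rank ∂_2 = (27 − 8) − 17 = 2, and the invariant factors of ∂_2 are all 1, so H_1 ≅ Z^2.
  H_2: rank ker ∂_2 − rank ∂_3 = (18 − 17) − 0 = 1, and there is no ∂_3, so H_2 ≅ Z.

As a check, the Euler characteristic is 9 − 27 + 18 = 0, which agrees with 1 − 2 + 1 = 0.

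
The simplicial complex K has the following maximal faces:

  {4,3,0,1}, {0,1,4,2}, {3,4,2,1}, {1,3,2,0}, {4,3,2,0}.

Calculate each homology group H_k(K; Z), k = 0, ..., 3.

H_0 = Z,  H_1 = 0,  H_2 = 0,  H_3 = Z.

Fix the vertex order 0 < 1 < 2 < 3 < 4 and write every simplex with vertices in increasing order. Then dim K = 3 and the simplices of K are:

  0-simplices (5): [0], [1], [2], [3], [4]
  1-simplices (10): [0,1], [0,2], [0,3], [0,4], [1,2], [1,3], [1,4], [2,3], [2,4], [3,4]
  2-simplices (10): [0,1,2], [0,1,3], [0,1,4], [0,2,3], [0,2,4], [0,3,4], [1,2,3], [1,2,4], [1,3,4], [2,3,4]
  3-simplices (5): [0,1,2,3], [0,1,2,4], [0,1,3,4], [0,2,3,4], [1,2,3,4]

giving chain groups C_0 ≅ Z^5, C_1 ≅ Z^10, C_2 ≅ Z^10, C_3 ≅ Z^5.

Boundary ∂_1: C_1 → C_0 sends each edge [p,q] (with p < q) to q − p. For instance
  ∂[1,2] = [2] − [1].
The 5×10 boundary matrix has rank 4 and Smith normal form diag(1,1,1,1).

The boundary map ∂_2: C_2 → C_1 sends each 2-simplex [p,q,r] to [q,r] − [p,r] + [p,q]. For instance
  ∂[0,3,4] = [3,4] − [0,4] + [0,3],
  ∂[2,3,4] = [3,4] − [2,4] + [2,3].
This gives a 10×10 integer matrix of rank 6; reducing to Smith normal form yields diagonal entries (1,1,1,1,1,1).

Boundary ∂_3: C_3 → C_2 sends each 3-simplex σ to the alternating sum Σ_i (−1)^i (σ with its i-th vertex removed). For instance
  ∂[0,1,2,4] = [1,2,4] − [0,2,4] + [0,1,4] − [0,1,2],
  ∂[0,1,3,4] = [1,3,4] − [0,3,4] + [0,1,4] − [0,1,3].
The resulting 10×5 matrix has rank 4, and its Smith normal form has invariant factors (1,1,1,1).

Reading off H_k = ker ∂_k / im ∂_{k+1}:

  H_0: rank C_0 − rank ∂_1 = 5 − 4 = 1, and the invariant factors of ∂_1 are all 1, so H_0 ≅ Z.
  H_1: rank ker ∂_1 − rank ∂_2 = (10 − 4) − 6 = 0, and the invariant factors of ∂_2 are all 1, so H_1 ≅ 0.
  H_2: rank ker ∂_2 − rank ∂_3 = (10 − 6) − 4 = 0, and the invariant factors of ∂_3 are all 1, so H_2 ≅ 0.
  H_3: rank ker ∂_3 − rank ∂_4 = (5 − 4) − 0 = 1, and there is no ∂_4, so H_3 ≅ Z.

As a check, the Euler characteristic is 5 − 10 + 10 − 5 = 0, which agrees with 1 − 0 + 0 − 1 = 0.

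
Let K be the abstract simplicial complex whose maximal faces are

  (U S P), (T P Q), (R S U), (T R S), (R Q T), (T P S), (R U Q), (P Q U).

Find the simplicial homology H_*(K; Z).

K has 6 vertices, 12 edges, 8 triangles.
rank ∂_0 = 0, rank ∂_1 = 5 ⇒ b_0 = 6 − 0 − 5 = 1; all invariant factors of ∂_1 are 1 so no torsion. So H_0 = Z.
rank ∂_1 = 5, rank ∂_2 = 7 ⇒ b_1 = 12 − 5 − 7 = 0; all invariant factors of ∂_2 are 1 so no torsion. So H_1 = 0.
rank ∂_2 = 7, rank ∂_3 = 0 ⇒ b_2 = 8 − 7 − 0 = 1. So H_2 = Z.

H_0 = Z,  H_1 = 0,  H_2 = Z.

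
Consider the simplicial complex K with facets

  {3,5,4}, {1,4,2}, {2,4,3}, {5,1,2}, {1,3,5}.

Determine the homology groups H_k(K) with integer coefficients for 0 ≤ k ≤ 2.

Take the total order 1 < 2 < 3 < 4 < 5 on the vertex set. Then K (dimension 2) consists of the simplices:

  0-simplices (5): [1], [2], [3], [4], [5]
  1-simplices (10): [1,2], [1,3], [1,4], [1,5], [2,3], [2,4], [2,5], [3,4], [3,5], [4,5]
  2-simplices (5): [1,2,4], [1,2,5], [1,3,5], [2,3,4], [3,4,5]

giving chain groups C_0 ≅ Z^5, C_1 ≅ Z^10, C_2 ≅ Z^5.

∂_1: C_1 → C_0 is given by ∂[p,q] = [q] − [p].
The 5×10 boundary matrix has rank 4 and Smith normal form diag(1,1,1,1).

∂_2: C_2 → C_1 acts by ∂[p,q,r] = [q,r] − [p,r] + [p,q]. For instance
  ∂[2,3,4] = [3,4] − [2,4] + [2,3],
  ∂[1,2,5] = [2,5] − [1,5] + [1,2].
This gives a 10×5 integer matrix of rank 5; reducing to Smith normal form yields diagonal entries (1,1,1,1,1).

Computing H_k = (kernel of ∂_k) / (image of ∂_{k+1}):

  H_0: rank C_0 − rank ∂_1 = 5 − 4 = 1, and the invariant factors of ∂_1 are all 1, so H_0 ≅ Z.
  H_1: rank ker ∂_1 − rank ∂_2 = (10 − 4) − 5 = 1, and the invariant factors of ∂_2 are all 1, so H_1 ≅ Z.
  H_2: rank ker ∂_2 − rank ∂_3 = (5 − 5) − 0 = 0, and there is no ∂_3, so H_2 ≅ 0.

As a check, the Euler characteristic is 5 − 10 + 5 = 0, which agrees with 1 − 1 + 0 = 0.

H_0 ≅ Z,  H_1 ≅ Z,  H_2 = 0.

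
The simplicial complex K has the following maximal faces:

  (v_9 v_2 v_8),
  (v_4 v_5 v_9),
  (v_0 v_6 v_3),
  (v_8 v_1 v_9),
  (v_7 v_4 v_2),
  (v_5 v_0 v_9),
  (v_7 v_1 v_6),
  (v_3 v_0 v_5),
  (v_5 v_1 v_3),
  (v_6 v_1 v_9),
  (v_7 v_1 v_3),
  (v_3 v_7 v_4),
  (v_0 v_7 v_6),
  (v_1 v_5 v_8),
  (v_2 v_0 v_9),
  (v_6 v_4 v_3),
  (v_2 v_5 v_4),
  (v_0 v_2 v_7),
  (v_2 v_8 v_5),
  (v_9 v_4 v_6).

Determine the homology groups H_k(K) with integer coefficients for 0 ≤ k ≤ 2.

H_0 ≅ Z,  H_1 ≅ Z ⊕ Z_2,  H_2 = 0.

Fix the vertex order v_0 < v_1 < v_2 < v_3 < v_4 < v_5 < v_6 < v_7 < v_8 < v_9 and write every simplex with vertices in increasing order. Then dim K = 2 and the simplices of K are:

  0-simplices (10): [v_0], [v_1], [v_2], [v_3], [v_4], [v_5], [v_6], [v_7], [v_8], [v_9]
  1-simplices (30): (30 of them)
  2-simplices (20): (20 of them)

so the chain groups are C_0 ≅ Z^10, C_1 ≅ Z^30, C_2 ≅ Z^20.

The boundary map ∂_1: C_1 → C_0 is given by ∂[p,q] = [q] − [p].
The 10×30 boundary matrix has rank 9 and Smith normal form diag(1,1,1,1,1,1,1,1,1).

∂_2: C_2 → C_1 maps a triangle to the signed sum of its edges. For instance
  ∂[v_2,v_4,v_7] = [v_4,v_7] − [v_2,v_7] + [v_2,v_4],
  ∂[v_1,v_6,v_7] = [v_6,v_7] − [v_1,v_7] + [v_1,v_6].
This gives a 30×20 integer matrix of rank 20; reducing to Smith normal form yields diagonal entries (1,1,1,1,1,1,1,1,1,1,1,1,1,1,1,1,1,1,1,2).

Reading off H_k = ker ∂_k / im ∂_{k+1}:

  H_0: rank C_0 − rank ∂_1 = 10 − 9 = 1, and the invariant factors of ∂_1 are all 1, so H_0 = Z.
  H_1: rank ker ∂_1 − rank ∂_2 = (30 − 9) − 20 = 1, and ∂_2 has invariant factor 2 > 1, so H_1 = Z ⊕ Z_2.
  H_2: rank ker ∂_2 − rank ∂_3 = (20 − 20) − 0 = 0, and there is no ∂_3, so H_2 = 0.

As a check, the Euler characteristic is 10 − 30 + 20 = 0, which agrees with 1 − 1 + 0 = 0.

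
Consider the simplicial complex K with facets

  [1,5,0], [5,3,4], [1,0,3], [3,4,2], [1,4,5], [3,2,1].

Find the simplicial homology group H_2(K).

H_2 ≅ 0.

Order the vertices as 0 < 1 < 2 < 3 < 4 < 5. Listing each simplex with vertices in this order, K has dimension 2 with simplices:

  0-simplices (6): [0], [1], [2], [3], [4], [5]
  1-simplices (12): [0,1], [0,3], [0,5], [1,2], [1,3], [1,4], [1,5], [2,3], [2,4], [3,4], [3,5], [4,5]
  2-simplices (6): [0,1,3], [0,1,5], [1,2,3], [1,4,5], [2,3,4], [3,4,5]

Hence C_0 ≅ Z^6, C_1 ≅ Z^12, C_2 ≅ Z^6.

Boundary ∂_1: C_1 → C_0 is given by ∂[p,q] = [q] − [p].
As a 6×12 matrix over Z this has rank 5, with invariant factors (1,1,1,1,1).

The boundary map ∂_2: C_2 → C_1 sends each 2-simplex [p,q,r] to [q,r] − [p,r] + [p,q]. For instance
  ∂[3,4,5] = [4,5] − [3,5] + [3,4],
  ∂[2,3,4] = [3,4] − [2,4] + [2,3].
This gives a 12×6 integer matrix of rank 6; reducing to Smith normal form yields diagonal entries (1,1,1,1,1,1).

Now H_k = ker ∂_k / im ∂_{k+1}, so:

  H_2: rank ker ∂_2 − rank ∂_3 = (6 − 6) − 0 = 0, and there is no ∂_3, so H_2 ≅ 0.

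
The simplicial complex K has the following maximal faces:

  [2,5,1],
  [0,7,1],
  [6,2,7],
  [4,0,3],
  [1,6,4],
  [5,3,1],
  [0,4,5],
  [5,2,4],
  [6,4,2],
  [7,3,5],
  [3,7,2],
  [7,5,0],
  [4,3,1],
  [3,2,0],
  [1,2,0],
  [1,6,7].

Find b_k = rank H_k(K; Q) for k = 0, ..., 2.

b_0 = 1, b_1 = 2, b_2 = 1.

K has 8 vertices, 24 edges, 16 triangles.
rank ∂_0 = 0, rank ∂_1 = 7 ⇒ b_0 = 8 − 0 − 7 = 1; all invariant factors of ∂_1 are 1 so no torsion. So H_0 = Z.
rank ∂_1 = 7, rank ∂_2 = 15 ⇒ b_1 = 24 − 7 − 15 = 2; all invariant factors of ∂_2 are 1 so no torsion. So H_1 = Z^2.
rank ∂_2 = 15, rank ∂_3 = 0 ⇒ b_2 = 16 − 15 − 0 = 1. So H_2 = Z.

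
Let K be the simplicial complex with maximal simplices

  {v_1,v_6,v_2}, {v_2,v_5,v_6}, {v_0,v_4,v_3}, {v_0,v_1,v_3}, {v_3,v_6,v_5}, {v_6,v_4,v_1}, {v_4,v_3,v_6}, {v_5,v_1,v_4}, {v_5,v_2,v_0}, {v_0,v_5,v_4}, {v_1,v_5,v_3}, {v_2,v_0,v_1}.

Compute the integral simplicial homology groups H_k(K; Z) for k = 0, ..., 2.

H_0 ≅ Z,  H_1 ≅ Z/2,  H_2 = 0.

Order the vertices as v_0 < v_1 < v_2 < v_3 < v_4 < v_5 < v_6. Listing each simplex with vertices in this order, K has dimension 2 with simplices:

  0-simplices (7): [v_0], [v_1], [v_2], [v_3], [v_4], [v_5], [v_6]
  1-simplices (18): (18 of them)
  2-simplices (12): (12 of them)

Hence C_0 ≅ Z^7, C_1 ≅ Z^18, C_2 ≅ Z^12.

Boundary ∂_1: C_1 → C_0 sends each edge [p,q] (with p < q) to q − p. For instance
  ∂[v_1,v_5] = [v_5] − [v_1].
The 7×18 boundary matrix has rank 6 and Smith normal form diag(1,1,1,1,1,1).

The boundary map ∂_2: C_2 → C_1 acts by ∂[p,q,r] = [q,r] − [p,r] + [p,q]. For instance
  ∂[v_2,v_5,v_6] = [v_5,v_6] − [v_2,v_6] + [v_2,v_5],
  ∂[v_1,v_2,v_6] = [v_2,v_6] − [v_1,v_6] + [v_1,v_2].
The 18×12 boundary matrix has rank 12 and Smith normal form diag(1,1,1,1,1,1,1,1,1,1,1,2).

From H_k ≅ ker(∂_k) / im(∂_{k+1}) we obtain:

  H_0: rank C_0 − rank ∂_1 = 7 − 6 = 1, and the invariant factors of ∂_1 are all 1, so H_0 = Z.
  H_1: rank ker ∂_1 − rank ∂_2 = (18 − 6) − 12 = 0, and ∂_2 has invariant factor 2 > 1, so H_1 = Z/2.
  H_2: rank ker ∂_2 − rank ∂_3 = (12 − 12) − 0 = 0, and there is no ∂_3, so H_2 = 0.

As a check, the Euler characteristic is 7 − 18 + 12 = 1, which agrees with 1 − 0 + 0 = 1.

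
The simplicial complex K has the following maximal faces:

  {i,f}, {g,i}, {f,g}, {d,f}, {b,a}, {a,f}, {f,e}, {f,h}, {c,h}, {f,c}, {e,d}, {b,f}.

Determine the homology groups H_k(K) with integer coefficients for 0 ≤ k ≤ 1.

H_0 ≅ Z,  H_1 ≅ Z^4.

Order the vertices as a < b < c < d < e < f < g < h < i. Listing each simplex with vertices in this order, K has dimension 1 with simplices:

  0-simplices (9): a, b, c, d, e, f, g, h, i
  1-simplices (12): ab, af, bf, cf, ch, de, df, ef, fg, fh, fi, gi

so the chain groups are C_0 ≅ Z^9, C_1 ≅ Z^12.

∂_1: C_1 → C_0 sends each edge [p,q] (with p < q) to q − p.
The 9×12 boundary matrix has rank 8 and Smith normal form diag(1,1,1,1,1,1,1,1).

Computing H_k = (kernel of ∂_k) / (image of ∂_{k+1}):

  H_0: rank C_0 − rank ∂_1 = 9 − 8 = 1, and the invariant factors of ∂_1 are all 1, so H_0 = Z.
  H_1: rank ker ∂_1 − rank ∂_2 = (12 − 8) − 0 = 4, and there is no ∂_2, so H_1 = Z^4.

As a check, the Euler characteristic is 9 − 12 = -3, which agrees with 1 − 4 = -3.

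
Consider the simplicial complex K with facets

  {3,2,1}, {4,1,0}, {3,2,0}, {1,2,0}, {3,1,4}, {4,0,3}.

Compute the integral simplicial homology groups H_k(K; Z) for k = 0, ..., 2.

Take the total order 0 < 1 < 2 < 3 < 4 on the vertex set. Then K (dimension 2) consists of the simplices:

  0-simplices (5): [0], [1], [2], [3], [4]
  1-simplices (9): [0,1], [0,2], [0,3], [0,4], [1,2], [1,3], [1,4], [2,3], [3,4]
  2-simplices (6): [0,1,2], [0,1,4], [0,2,3], [0,3,4], [1,2,3], [1,3,4]

so the chain groups are C_0 ≅ Z^5, C_1 ≅ Z^9, C_2 ≅ Z^6.

∂_1: C_1 → C_0 sends each edge [p,q] (with p < q) to q − p. For instance
  ∂[0,1] = [1] − [0].
As a 5×9 matrix over Z this has rank 4, with invariant factors (1,1,1,1).

∂_2: C_2 → C_1 acts by ∂[p,q,r] = [q,r] − [p,r] + [p,q]. For instance
  ∂[1,2,3] = [2,3] − [1,3] + [1,2],
  ∂[0,2,3] = [2,3] − [0,3] + [0,2].
The 9×6 boundary matrix has rank 5 and Smith normal form diag(1,1,1,1,1).

Now H_k = ker ∂_k / im ∂_{k+1}, so:

  H_0: rank C_0 − rank ∂_1 = 5 − 4 = 1, and the invariant factors of ∂_1 are all 1, so H_0 = Z.
  H_1: rank ker ∂_1 − rank ∂_2 = (9 − 4) − 5 = 0, and the invariant factors of ∂_2 are all 1, so H_1 = 0.
  H_2: rank ker ∂_2 − rank ∂_3 = (6 − 5) − 0 = 1, and there is no ∂_3, so H_2 = Z.

(K is a triangulation of the 2-sphere S^2.)

H_0 = Z,  H_1 = 0,  H_2 = Z.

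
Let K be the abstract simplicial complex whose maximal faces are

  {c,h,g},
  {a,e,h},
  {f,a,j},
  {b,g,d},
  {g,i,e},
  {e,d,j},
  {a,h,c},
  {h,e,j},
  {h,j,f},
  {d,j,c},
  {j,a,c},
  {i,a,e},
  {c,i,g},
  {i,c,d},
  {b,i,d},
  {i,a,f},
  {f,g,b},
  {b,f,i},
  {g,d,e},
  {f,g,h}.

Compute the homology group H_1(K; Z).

H_1 = Z ⊕ Z_2.

Order the vertices as a < b < c < d < e < f < g < h < i < j. Listing each simplex with vertices in this order, K has dimension 2 with simplices:

  0-simplices (10): a, b, c, d, e, f, g, h, i, j
  1-simplices (30): ac, ae, af, ah, ai, aj, bd, bf, bg, bi, cd, cg, ch, ci, cj, de, dg, di, dj, eg, eh, ei, ej, fg, fh, fi, fj, gh, gi, hj
  2-simplices (20): ach, acj, aeh, aei, afi, afj, bdg, bdi, bfg, bfi, cdi, cdj, cgh, cgi, deg, dej, egi, ehj, fgh, fhj

giving chain groups C_0 ≅ Z^10, C_1 ≅ Z^30, C_2 ≅ Z^20.

∂_1: C_1 → C_0 maps an edge to its endpoints' difference, ∂[p,q] = q − p. For instance
  ∂bg = g − b.
The resulting 10×30 matrix has rank 9, and its Smith normal form has invariant factors (1,1,1,1,1,1,1,1,1).

The boundary map ∂_2: C_2 → C_1 sends each 2-simplex [p,q,r] to [q,r] − [p,r] + [p,q]. For instance
  ∂dej = ej − dj + de,
  ∂fgh = gh − fh + fg.
The 30×20 boundary matrix has rank 20 and Smith normal form diag(1,1,1,1,1,1,1,1,1,1,1,1,1,1,1,1,1,1,1,2).

Computing H_k = (kernel of ∂_k) / (image of ∂_{k+1}):

  H_1: rank ker ∂_1 − rank ∂_2 = (30 − 9) − 20 = 1, and ∂_2 has invariant factor 2 > 1, so H_1 = Z ⊕ Z_2.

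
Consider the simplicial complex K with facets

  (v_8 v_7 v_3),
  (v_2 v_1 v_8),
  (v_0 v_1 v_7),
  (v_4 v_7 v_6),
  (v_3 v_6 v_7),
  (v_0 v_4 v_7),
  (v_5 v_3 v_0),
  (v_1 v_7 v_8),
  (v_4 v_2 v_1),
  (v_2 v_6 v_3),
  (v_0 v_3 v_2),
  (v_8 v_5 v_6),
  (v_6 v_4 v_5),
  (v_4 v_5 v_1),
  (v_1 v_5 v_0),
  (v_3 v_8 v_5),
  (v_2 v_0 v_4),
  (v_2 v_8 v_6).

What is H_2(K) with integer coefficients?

K has 9 vertices, 27 edges, 18 triangles.
rank ∂_2 = 18, rank ∂_3 = 0 ⇒ b_2 = 18 − 18 − 0 = 0. So H_2 = 0.

H_2 ≅ 0.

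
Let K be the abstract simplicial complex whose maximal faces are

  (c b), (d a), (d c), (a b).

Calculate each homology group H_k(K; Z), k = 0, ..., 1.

H_0 ≅ Z,  H_1 ≅ Z.

Order the vertices as a < b < c < d. Listing each simplex with vertices in this order, K has dimension 1 with simplices:

  0-simplices (4): a, b, c, d
  1-simplices (4): ab, ad, bc, cd

Hence C_0 ≅ Z^4, C_1 ≅ Z^4.

The boundary map ∂_1: C_1 → C_0 is given by ∂[p,q] = [q] − [p].
This gives a 4×4 integer matrix of rank 3; reducing to Smith normal form yields diagonal entries (1,1,1).

From H_k ≅ ker(∂_k) / im(∂_{k+1}) we obtain:

  H_0: rank C_0 − rank ∂_1 = 4 − 3 = 1, and the invariant factors of ∂_1 are all 1, so H_0 = Z.
  H_1: rank ker ∂_1 − rank ∂_2 = (4 − 3) − 0 = 1, and there is no ∂_2, so H_1 = Z.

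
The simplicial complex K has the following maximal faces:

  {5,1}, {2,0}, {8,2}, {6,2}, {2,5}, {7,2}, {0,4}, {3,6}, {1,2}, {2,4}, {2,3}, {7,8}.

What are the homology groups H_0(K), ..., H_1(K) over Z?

H_0 ≅ Z,  H_1 ≅ Z^4.

Fix the vertex order 0 < 1 < 2 < 3 < 4 < 5 < 6 < 7 < 8 and write every simplex with vertices in increasing order. Then dim K = 1 and the simplices of K are:

  0-simplices (9): [0], [1], [2], [3], [4], [5], [6], [7], [8]
  1-simplices (12): [0,2], [0,4], [1,2], [1,5], [2,3], [2,4], [2,5], [2,6], [2,7], [2,8], [3,6], [7,8]

giving chain groups C_0 ≅ Z^9, C_1 ≅ Z^12.

Boundary ∂_1: C_1 → C_0 is given by ∂[p,q] = [q] − [p].
This gives a 9×12 integer matrix of rank 8; reducing to Smith normal form yields diagonal entries (1,1,1,1,1,1,1,1).

Now H_k = ker ∂_k / im ∂_{k+1}, so:

  H_0: rank C_0 − rank ∂_1 = 9 − 8 = 1, and the invariant factors of ∂_1 are all 1, so H_0 ≅ Z.
  H_1: rank ker ∂_1 − rank ∂_2 = (12 − 8) − 0 = 4, and there is no ∂_2, so H_1 ≅ Z^4.

As a check, the Euler characteristic is 9 − 12 = -3, which agrees with 1 − 4 = -3.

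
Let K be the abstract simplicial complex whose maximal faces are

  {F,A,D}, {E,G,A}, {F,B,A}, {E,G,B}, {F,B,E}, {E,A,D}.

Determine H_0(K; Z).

H_0 = Z.

Fix the vertex order A < B < D < E < F < G and write every simplex with vertices in increasing order. Then dim K = 2 and the simplices of K are:

  0-simplices (6): A, B, D, E, F, G
  1-simplices (12): AB, AD, AE, AF, AG, BE, BF, BG, DE, DF, EF, EG
  2-simplices (6): ABF, ADE, ADF, AEG, BEF, BEG

Hence C_0 ≅ Z^6, C_1 ≅ Z^12, C_2 ≅ Z^6.

∂_1: C_1 → C_0 sends each edge [p,q] (with p < q) to q − p.
This gives a 6×12 integer matrix of rank 5; reducing to Smith normal form yields diagonal entries (1,1,1,1,1).

Boundary ∂_2: C_2 → C_1 maps a triangle to the signed sum of its edges. For instance
  ∂ADF = DF − AF + AD,
  ∂ABF = BF − AF + AB.
The 12×6 boundary matrix has rank 6 and Smith normal form diag(1,1,1,1,1,1).

Computing H_k = (kernel of ∂_k) / (image of ∂_{k+1}):

  H_0: rank C_0 − rank ∂_1 = 6 − 5 = 1, and the invariant factors of ∂_1 are all 1, so H_0 = Z.

(K is a triangulation of the cylinder S^1 x I.)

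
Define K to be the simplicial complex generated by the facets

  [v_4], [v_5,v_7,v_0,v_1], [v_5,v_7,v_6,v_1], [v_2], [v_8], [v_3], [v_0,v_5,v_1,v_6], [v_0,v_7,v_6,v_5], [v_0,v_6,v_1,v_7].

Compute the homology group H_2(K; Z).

K has 9 vertices, 10 edges, 10 triangles, 5 3-simplices.
rank ∂_2 = 6, rank ∂_3 = 4 ⇒ b_2 = 10 − 6 − 4 = 0; all invariant factors of ∂_3 are 1 so no torsion. So H_2 ≅ 0.

H_2 = 0.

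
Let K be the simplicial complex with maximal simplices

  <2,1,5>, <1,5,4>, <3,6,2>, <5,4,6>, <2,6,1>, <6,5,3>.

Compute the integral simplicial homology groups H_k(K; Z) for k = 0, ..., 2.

Take the total order 1 < 2 < 3 < 4 < 5 < 6 on the vertex set. Then K (dimension 2) consists of the simplices:

  0-simplices (6): [1], [2], [3], [4], [5], [6]
  1-simplices (12): [1,2], [1,4], [1,5], [1,6], [2,3], [2,5], [2,6], [3,5], [3,6], [4,5], [4,6], [5,6]
  2-simplices (6): [1,2,5], [1,2,6], [1,4,5], [2,3,6], [3,5,6], [4,5,6]

so the chain groups are C_0 ≅ Z^6, C_1 ≅ Z^12, C_2 ≅ Z^6.

∂_1: C_1 → C_0 sends each edge [p,q] (with p < q) to q − p. For instance
  ∂[4,5] = [5] − [4].
The resulting 6×12 matrix has rank 5, and its Smith normal form has invariant factors (1,1,1,1,1).

The boundary map ∂_2: C_2 → C_1 sends each 2-simplex [p,q,r] to [q,r] − [p,r] + [p,q]. For instance
  ∂[2,3,6] = [3,6] − [2,6] + [2,3],
  ∂[1,4,5] = [4,5] − [1,5] + [1,4].
This gives a 12×6 integer matrix of rank 6; reducing to Smith normal form yields diagonal entries (1,1,1,1,1,1).

Reading off H_k = ker ∂_k / im ∂_{k+1}:

  H_0: rank C_0 − rank ∂_1 = 6 − 5 = 1, and the invariant factors of ∂_1 are all 1, so H_0 ≅ Z.
  H_1: rank ker ∂_1 − rank ∂_2 = (12 − 5) − 6 = 1, and the invariant factors of ∂_2 are all 1, so H_1 ≅ Z.
  H_2: rank ker ∂_2 − rank ∂_3 = (6 − 6) − 0 = 0, and there is no ∂_3, so H_2 ≅ 0.

(K is a triangulation of the cylinder S^1 x I.)

H_0 ≅ Z,  H_1 ≅ Z,  H_2 = 0.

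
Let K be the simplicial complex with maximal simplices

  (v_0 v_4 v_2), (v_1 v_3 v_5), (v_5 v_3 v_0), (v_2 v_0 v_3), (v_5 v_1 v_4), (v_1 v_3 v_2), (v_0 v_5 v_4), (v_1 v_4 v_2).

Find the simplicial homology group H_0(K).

H_0 = Z.

Take the total order v_0 < v_1 < v_2 < v_3 < v_4 < v_5 on the vertex set. Then K (dimension 2) consists of the simplices:

  0-simplices (6): [v_0], [v_1], [v_2], [v_3], [v_4], [v_5]
  1-simplices (12): [v_0,v_2], [v_0,v_3], [v_0,v_4], [v_0,v_5], [v_1,v_2], [v_1,v_3], [v_1,v_4], [v_1,v_5], [v_2,v_3], [v_2,v_4], [v_3,v_5], [v_4,v_5]
  2-simplices (8): [v_0,v_2,v_3], [v_0,v_2,v_4], [v_0,v_3,v_5], [v_0,v_4,v_5], [v_1,v_2,v_3], [v_1,v_2,v_4], [v_1,v_3,v_5], [v_1,v_4,v_5]

giving chain groups C_0 ≅ Z^6, C_1 ≅ Z^12, C_2 ≅ Z^8.

Boundary ∂_1: C_1 → C_0 maps an edge to its endpoints' difference, ∂[p,q] = q − p. For instance
  ∂[v_0,v_4] = [v_4] − [v_0].
The resulting 6×12 matrix has rank 5, and its Smith normal form has invariant factors (1,1,1,1,1).

Boundary ∂_2: C_2 → C_1 sends each 2-simplex [p,q,r] to [q,r] − [p,r] + [p,q]. For instance
  ∂[v_1,v_2,v_3] = [v_2,v_3] − [v_1,v_3] + [v_1,v_2],
  ∂[v_0,v_3,v_5] = [v_3,v_5] − [v_0,v_5] + [v_0,v_3].
The resulting 12×8 matrix has rank 7, and its Smith normal form has invariant factors (1,1,1,1,1,1,1).

From H_k ≅ ker(∂_k) / im(∂_{k+1}) we obtain:

  H_0: rank C_0 − rank ∂_1 = 6 − 5 = 1, and the invariant factors of ∂_1 are all 1, so H_0 ≅ Z.

(K is a triangulation of the 2-sphere S^2.)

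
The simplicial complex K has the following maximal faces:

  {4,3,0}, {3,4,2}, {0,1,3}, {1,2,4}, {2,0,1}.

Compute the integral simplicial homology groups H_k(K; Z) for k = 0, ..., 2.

Order the vertices as 0 < 1 < 2 < 3 < 4. Listing each simplex with vertices in this order, K has dimension 2 with simplices:

  0-simplices (5): [0], [1], [2], [3], [4]
  1-simplices (10): [0,1], [0,2], [0,3], [0,4], [1,2], [1,3], [1,4], [2,3], [2,4], [3,4]
  2-simplices (5): [0,1,2], [0,1,3], [0,3,4], [1,2,4], [2,3,4]

giving chain groups C_0 ≅ Z^5, C_1 ≅ Z^10, C_2 ≅ Z^5.

The boundary map ∂_1: C_1 → C_0 maps an edge to its endpoints' difference, ∂[p,q] = q − p. For instance
  ∂[2,3] = [3] − [2].
The resulting 5×10 matrix has rank 4, and its Smith normal form has invariant factors (1,1,1,1).

The boundary map ∂_2: C_2 → C_1 maps a triangle to the signed sum of its edges. For instance
  ∂[2,3,4] = [3,4] − [2,4] + [2,3],
  ∂[0,1,2] = [1,2] − [0,2] + [0,1].
The 10×5 boundary matrix has rank 5 and Smith normal form diag(1,1,1,1,1).

Now H_k = ker ∂_k / im ∂_{k+1}, so:

  H_0: rank C_0 − rank ∂_1 = 5 − 4 = 1, and the invariant factors of ∂_1 are all 1, so H_0 = Z.
  H_1: rank ker ∂_1 − rank ∂_2 = (10 − 4) − 5 = 1, and the invariant factors of ∂_2 are all 1, so H_1 = Z.
  H_2: rank ker ∂_2 − rank ∂_3 = (5 − 5) − 0 = 0, and there is no ∂_3, so H_2 = 0.

H_0 = Z,  H_1 = Z,  H_2 = 0.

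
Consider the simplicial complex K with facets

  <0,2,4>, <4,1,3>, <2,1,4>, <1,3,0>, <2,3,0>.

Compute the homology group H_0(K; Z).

We work with the vertex ordering 0 < 1 < 2 < 3 < 4. The simplices of K, each written with vertices in increasing order, are:

  0-simplices (5): [0], [1], [2], [3], [4]
  1-simplices (10): [0,1], [0,2], [0,3], [0,4], [1,2], [1,3], [1,4], [2,3], [2,4], [3,4]
  2-simplices (5): [0,1,3], [0,2,3], [0,2,4], [1,2,4], [1,3,4]

so the chain groups are C_0 ≅ Z^5, C_1 ≅ Z^10, C_2 ≅ Z^5.

Boundary ∂_1: C_1 → C_0 is given by ∂[p,q] = [q] − [p]. For instance
  ∂[0,2] = [2] − [0].
This gives a 5×10 integer matrix of rank 4; reducing to Smith normal form yields diagonal entries (1,1,1,1).

Boundary ∂_2: C_2 → C_1 acts by ∂[p,q,r] = [q,r] − [p,r] + [p,q]. For instance
  ∂[1,2,4] = [2,4] − [1,4] + [1,2],
  ∂[0,2,3] = [2,3] − [0,3] + [0,2].
As a 10×5 matrix over Z this has rank 5, with invariant factors (1,1,1,1,1).

Computing H_k = (kernel of ∂_k) / (image of ∂_{k+1}):

  H_0: rank C_0 − rank ∂_1 = 5 − 4 = 1, and the invariant factors of ∂_1 are all 1, so H_0 = Z.

H_0 = Z.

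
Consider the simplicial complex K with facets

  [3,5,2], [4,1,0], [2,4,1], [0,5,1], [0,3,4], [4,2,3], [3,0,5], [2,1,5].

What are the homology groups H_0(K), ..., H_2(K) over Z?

K has 6 vertices, 12 edges, 8 triangles.
rank ∂_0 = 0, rank ∂_1 = 5 ⇒ b_0 = 6 − 0 − 5 = 1; all invariant factors of ∂_1 are 1 so no torsion. So H_0 ≅ Z.
rank ∂_1 = 5, rank ∂_2 = 7 ⇒ b_1 = 12 − 5 − 7 = 0; all invariant factors of ∂_2 are 1 so no torsion. So H_1 ≅ 0.
rank ∂_2 = 7, rank ∂_3 = 0 ⇒ b_2 = 8 − 7 − 0 = 1. So H_2 ≅ Z.

H_0 = Z,  H_1 = 0,  H_2 = Z.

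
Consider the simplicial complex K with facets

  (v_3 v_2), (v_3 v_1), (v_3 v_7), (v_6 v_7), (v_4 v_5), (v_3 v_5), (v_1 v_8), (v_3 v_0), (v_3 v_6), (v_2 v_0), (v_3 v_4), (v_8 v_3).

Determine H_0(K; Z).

We work with the vertex ordering v_0 < v_1 < v_2 < v_3 < v_4 < v_5 < v_6 < v_7 < v_8. The simplices of K, each written with vertices in increasing order, are:

  0-simplices (9): [v_0], [v_1], [v_2], [v_3], [v_4], [v_5], [v_6], [v_7], [v_8]
  1-simplices (12): [v_0,v_2], [v_0,v_3], [v_1,v_3], [v_1,v_8], [v_2,v_3], [v_3,v_4], [v_3,v_5], [v_3,v_6], [v_3,v_7], [v_3,v_8], [v_4,v_5], [v_6,v_7]

Hence C_0 ≅ Z^9, C_1 ≅ Z^12.

The boundary map ∂_1: C_1 → C_0 maps an edge to its endpoints' difference, ∂[p,q] = q − p.
The resulting 9×12 matrix has rank 8, and its Smith normal form has invariant factors (1,1,1,1,1,1,1,1).

Now H_k = ker ∂_k / im ∂_{k+1}, so:

  H_0: rank C_0 − rank ∂_1 = 9 − 8 = 1, and the invariant factors of ∂_1 are all 1, so H_0 = Z.

(K is a triangulation of a wedge of 4 circles.)

H_0 = Z.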